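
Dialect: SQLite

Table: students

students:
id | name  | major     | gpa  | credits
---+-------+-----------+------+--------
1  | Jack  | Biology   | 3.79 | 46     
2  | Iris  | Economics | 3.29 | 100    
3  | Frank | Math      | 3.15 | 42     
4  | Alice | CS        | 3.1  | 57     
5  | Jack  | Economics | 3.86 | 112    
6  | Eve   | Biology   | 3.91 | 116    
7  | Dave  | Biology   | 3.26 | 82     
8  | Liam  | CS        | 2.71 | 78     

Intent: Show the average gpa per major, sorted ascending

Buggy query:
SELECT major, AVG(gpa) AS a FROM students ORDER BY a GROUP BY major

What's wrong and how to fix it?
Bug: GROUP BY must precede ORDER BY

Fix: Move ORDER BY to the end, after GROUP BY

Corrected query:
SELECT major, AVG(gpa) AS a FROM students GROUP BY major ORDER BY a

Result:
major     | a       
----------+---------
CS        | 2.905   
Math      | 3.15    
Economics | 3.575   
Biology   | 3.653333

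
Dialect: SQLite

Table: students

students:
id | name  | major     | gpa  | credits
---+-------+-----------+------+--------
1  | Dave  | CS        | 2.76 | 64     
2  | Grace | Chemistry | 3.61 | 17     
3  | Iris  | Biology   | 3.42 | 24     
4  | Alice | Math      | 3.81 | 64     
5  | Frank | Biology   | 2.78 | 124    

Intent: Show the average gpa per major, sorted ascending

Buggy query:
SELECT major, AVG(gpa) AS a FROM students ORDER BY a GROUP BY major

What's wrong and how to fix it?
Bug: GROUP BY must precede ORDER BY

Fix: Reorder: SELECT … FROM … GROUP BY … ORDER BY …

Corrected query:
SELECT major, AVG(gpa) AS a FROM students GROUP BY major ORDER BY a

Result:
major     | a   
----------+-----
CS        | 2.76
Biology   | 3.1 
Chemistry | 3.61
Math      | 3.81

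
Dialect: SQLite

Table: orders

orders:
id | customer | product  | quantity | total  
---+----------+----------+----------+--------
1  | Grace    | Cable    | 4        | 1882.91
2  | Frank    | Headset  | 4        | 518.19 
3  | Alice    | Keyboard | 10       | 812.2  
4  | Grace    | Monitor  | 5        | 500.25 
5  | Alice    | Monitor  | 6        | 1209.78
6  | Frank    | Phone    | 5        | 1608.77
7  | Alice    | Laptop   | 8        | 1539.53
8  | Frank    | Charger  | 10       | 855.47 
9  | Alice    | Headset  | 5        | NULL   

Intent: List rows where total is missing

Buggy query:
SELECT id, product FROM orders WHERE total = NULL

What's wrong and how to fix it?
Bug: Comparing to NULL with '=' never matches; NULL = NULL is unknown, not true

Fix: Use IS NULL to test for NULL

Corrected query:
SELECT id, product FROM orders WHERE total IS NULL

Result:
id | product
---+--------
9  | Headset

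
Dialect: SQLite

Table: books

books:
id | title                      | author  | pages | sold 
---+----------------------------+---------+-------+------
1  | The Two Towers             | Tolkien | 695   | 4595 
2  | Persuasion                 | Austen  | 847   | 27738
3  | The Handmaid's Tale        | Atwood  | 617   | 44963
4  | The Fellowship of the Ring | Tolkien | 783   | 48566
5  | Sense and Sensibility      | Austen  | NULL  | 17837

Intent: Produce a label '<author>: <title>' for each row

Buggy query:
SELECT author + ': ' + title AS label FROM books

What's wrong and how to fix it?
Bug: '+' is numeric addition; on text columns SQLite converts them to 0 instead of concatenating

Fix: Use the || operator for string concatenation

Corrected query:
SELECT author || ': ' || title AS label FROM books

Result:
label                              
-----------------------------------
Tolkien: The Two Towers            
Austen: Persuasion                 
Atwood: The Handmaid's Tale        
Tolkien: The Fellowship of the Ring
Austen: Sense and Sensibility      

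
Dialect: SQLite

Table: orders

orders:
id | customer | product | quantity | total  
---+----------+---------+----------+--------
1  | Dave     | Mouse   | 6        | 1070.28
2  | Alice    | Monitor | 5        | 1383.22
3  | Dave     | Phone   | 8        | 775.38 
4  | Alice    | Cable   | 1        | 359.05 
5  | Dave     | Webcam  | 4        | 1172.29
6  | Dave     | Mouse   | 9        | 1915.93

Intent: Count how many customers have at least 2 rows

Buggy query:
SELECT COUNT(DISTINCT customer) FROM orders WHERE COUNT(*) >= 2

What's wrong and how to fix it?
Bug: WHERE filters individual rows, not groups, so a group-level COUNT is invalid there

Fix: Use a subquery that GROUPs and filters with HAVING, then count its rows

Corrected query:
SELECT COUNT(*) FROM (SELECT customer FROM orders GROUP BY customer HAVING COUNT(*) >= 2)

Result:
COUNT(*)
--------
2       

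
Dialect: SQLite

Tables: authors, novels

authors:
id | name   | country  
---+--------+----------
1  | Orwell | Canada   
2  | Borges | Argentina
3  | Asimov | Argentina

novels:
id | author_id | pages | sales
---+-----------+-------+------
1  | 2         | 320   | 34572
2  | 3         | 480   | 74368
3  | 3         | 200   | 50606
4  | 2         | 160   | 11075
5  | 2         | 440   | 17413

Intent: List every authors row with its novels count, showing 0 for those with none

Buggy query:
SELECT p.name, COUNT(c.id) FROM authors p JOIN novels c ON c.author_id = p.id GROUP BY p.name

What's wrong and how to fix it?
Bug: INNER JOIN drops authors rows that have no matching novels rows

Fix: Use LEFT JOIN so parents without children still appear (COUNT(c.id) gives 0)

Corrected query:
SELECT p.name, COUNT(c.id) FROM authors p LEFT JOIN novels c ON c.author_id = p.id GROUP BY p.name

Result:
name   | COUNT(c.id)
-------+------------
Asimov | 2          
Borges | 3          
Orwell | 0          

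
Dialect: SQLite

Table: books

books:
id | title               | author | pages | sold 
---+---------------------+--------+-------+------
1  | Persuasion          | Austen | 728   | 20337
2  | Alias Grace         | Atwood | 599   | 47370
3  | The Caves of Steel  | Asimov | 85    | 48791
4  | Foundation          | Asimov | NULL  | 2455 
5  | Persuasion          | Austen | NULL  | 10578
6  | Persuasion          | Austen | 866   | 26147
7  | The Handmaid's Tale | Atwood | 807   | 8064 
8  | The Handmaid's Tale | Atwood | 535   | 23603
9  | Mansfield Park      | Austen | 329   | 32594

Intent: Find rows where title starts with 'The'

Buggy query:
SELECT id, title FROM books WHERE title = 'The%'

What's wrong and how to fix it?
Bug: Wildcards only work with LIKE; '=' treats '%' as a literal character

Fix: Replace '=' with LIKE so 'The%' is treated as a pattern

Corrected query:
SELECT id, title FROM books WHERE title LIKE 'The%'

Result:
id | title              
---+--------------------
3  | The Caves of Steel 
7  | The Handmaid's Tale
8  | The Handmaid's Tale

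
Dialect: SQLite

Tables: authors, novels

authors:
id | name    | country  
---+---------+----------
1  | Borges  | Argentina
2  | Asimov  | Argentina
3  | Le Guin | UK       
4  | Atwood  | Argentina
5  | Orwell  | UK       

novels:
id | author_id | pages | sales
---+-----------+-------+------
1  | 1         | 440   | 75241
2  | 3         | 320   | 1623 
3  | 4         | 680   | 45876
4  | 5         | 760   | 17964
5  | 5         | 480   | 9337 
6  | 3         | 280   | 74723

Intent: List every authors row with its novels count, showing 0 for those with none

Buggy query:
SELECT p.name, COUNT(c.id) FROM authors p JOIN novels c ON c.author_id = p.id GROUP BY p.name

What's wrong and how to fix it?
Bug: INNER JOIN drops authors rows that have no matching novels rows

Fix: Switch to LEFT JOIN to retain unmatched parent rows

Corrected query:
SELECT p.name, COUNT(c.id) FROM authors p LEFT JOIN novels c ON c.author_id = p.id GROUP BY p.name

Result:
name    | COUNT(c.id)
--------+------------
Asimov  | 0          
Atwood  | 1          
Borges  | 1          
Le Guin | 2          
Orwell  | 2          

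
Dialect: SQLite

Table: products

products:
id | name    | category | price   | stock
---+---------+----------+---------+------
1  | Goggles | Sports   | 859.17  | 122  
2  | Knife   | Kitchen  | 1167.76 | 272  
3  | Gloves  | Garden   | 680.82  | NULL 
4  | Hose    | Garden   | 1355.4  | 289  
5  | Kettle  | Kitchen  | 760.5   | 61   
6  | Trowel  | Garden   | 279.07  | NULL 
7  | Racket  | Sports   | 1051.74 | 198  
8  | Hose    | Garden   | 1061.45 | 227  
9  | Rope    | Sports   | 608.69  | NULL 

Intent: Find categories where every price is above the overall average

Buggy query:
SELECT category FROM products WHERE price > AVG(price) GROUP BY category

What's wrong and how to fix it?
Bug: WHERE evaluates per row before aggregation, so AVG() is unavailable

Fix: Use a subquery for AVG and a HAVING MIN(...) filter so the condition holds for every row in the group

Corrected query:
SELECT category FROM products GROUP BY category HAVING MIN(price) > (SELECT AVG(price) FROM products)

Result:
(no rows)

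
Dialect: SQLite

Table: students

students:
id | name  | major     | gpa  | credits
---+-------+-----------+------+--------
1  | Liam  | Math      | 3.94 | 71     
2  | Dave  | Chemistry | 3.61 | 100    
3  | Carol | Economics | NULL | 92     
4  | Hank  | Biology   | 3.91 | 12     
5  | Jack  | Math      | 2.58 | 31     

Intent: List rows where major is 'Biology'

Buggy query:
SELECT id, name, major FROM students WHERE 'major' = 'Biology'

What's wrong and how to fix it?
Bug: Single quotes denote string literals in SQL; the column name is being compared as a constant string

Fix: Reference the column as major without single quotes

Corrected query:
SELECT id, name, major FROM students WHERE major = 'Biology'

Result:
id | name | major  
---+------+--------
4  | Hank | Biology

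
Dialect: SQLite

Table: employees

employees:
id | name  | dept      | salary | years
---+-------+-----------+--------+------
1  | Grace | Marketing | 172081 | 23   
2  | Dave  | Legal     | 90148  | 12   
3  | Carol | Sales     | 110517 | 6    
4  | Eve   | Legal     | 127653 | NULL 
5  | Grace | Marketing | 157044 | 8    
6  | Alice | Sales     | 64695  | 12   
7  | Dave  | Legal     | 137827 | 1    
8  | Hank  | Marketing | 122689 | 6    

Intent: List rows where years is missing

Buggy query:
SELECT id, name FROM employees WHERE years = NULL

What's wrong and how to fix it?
Bug: Comparing to NULL with '=' never matches; NULL = NULL is unknown, not true

Fix: Use IS NULL to test for NULL

Corrected query:
SELECT id, name FROM employees WHERE years IS NULL

Result:
id | name
---+-----
4  | Eve 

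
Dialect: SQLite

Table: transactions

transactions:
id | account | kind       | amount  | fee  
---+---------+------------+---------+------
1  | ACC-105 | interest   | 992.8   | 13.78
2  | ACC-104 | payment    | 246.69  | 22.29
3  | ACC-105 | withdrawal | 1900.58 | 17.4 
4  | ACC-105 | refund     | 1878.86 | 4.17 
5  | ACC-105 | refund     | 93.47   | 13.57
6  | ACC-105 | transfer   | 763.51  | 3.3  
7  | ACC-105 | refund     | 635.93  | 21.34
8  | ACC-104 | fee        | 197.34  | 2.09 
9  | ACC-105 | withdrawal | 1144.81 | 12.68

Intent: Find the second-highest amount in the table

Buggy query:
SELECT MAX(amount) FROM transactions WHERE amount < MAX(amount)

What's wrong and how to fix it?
Bug: The inner MAX is an aggregate inside WHERE, which is not allowed

Fix: Compute the overall MAX in a subquery, then take MAX of rows below it

Corrected query:
SELECT MAX(amount) FROM transactions WHERE amount < (SELECT MAX(amount) FROM transactions)

Result:
MAX(amount)
-----------
1878.86    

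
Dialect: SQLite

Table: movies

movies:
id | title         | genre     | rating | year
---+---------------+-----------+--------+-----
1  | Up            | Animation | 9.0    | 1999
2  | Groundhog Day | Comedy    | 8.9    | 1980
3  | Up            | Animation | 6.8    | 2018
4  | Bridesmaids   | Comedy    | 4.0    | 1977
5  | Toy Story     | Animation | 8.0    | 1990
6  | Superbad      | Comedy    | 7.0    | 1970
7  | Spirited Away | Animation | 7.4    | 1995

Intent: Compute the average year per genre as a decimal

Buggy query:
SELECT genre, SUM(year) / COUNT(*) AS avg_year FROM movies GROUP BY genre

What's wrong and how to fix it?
Bug: SUM(year) and COUNT(*) are both integers; the division truncates the fractional part

Fix: Multiply by 1.0 (or CAST to REAL) to force floating-point division

Corrected query:
SELECT genre, SUM(year) * 1.0 / COUNT(*) AS avg_year FROM movies GROUP BY genre

Result:
genre     | avg_year   
----------+------------
Animation | 2000.5     
Comedy    | 1975.666667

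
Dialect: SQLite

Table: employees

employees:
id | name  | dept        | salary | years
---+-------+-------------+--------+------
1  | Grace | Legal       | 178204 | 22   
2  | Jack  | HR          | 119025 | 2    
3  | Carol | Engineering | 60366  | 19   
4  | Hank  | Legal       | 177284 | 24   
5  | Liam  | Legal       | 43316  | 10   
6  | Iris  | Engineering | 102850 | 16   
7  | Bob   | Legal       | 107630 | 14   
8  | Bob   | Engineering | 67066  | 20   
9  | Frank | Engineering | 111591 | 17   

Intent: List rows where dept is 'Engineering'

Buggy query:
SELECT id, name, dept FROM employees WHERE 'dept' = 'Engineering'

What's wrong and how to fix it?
Bug: 'dept' in single quotes is a string literal, not the column; the comparison is literal-vs-literal and never true

Fix: Reference the column as dept without single quotes

Corrected query:
SELECT id, name, dept FROM employees WHERE dept = 'Engineering'

Result:
id | name  | dept       
---+-------+------------
3  | Carol | Engineering
6  | Iris  | Engineering
8  | Bob   | Engineering
9  | Frank | Engineering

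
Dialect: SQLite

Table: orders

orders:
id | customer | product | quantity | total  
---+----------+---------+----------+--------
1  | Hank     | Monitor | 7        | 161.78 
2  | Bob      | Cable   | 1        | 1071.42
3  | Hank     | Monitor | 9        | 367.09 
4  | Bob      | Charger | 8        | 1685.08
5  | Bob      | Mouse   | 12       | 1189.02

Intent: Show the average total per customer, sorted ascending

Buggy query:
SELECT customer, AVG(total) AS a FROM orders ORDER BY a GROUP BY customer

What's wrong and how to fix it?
Bug: ORDER BY appears before GROUP BY; SQL clause order requires GROUP BY first

Fix: Move ORDER BY to the end, after GROUP BY

Corrected query:
SELECT customer, AVG(total) AS a FROM orders GROUP BY customer ORDER BY a

Result:
customer | a          
---------+------------
Hank     | 264.435    
Bob      | 1315.173333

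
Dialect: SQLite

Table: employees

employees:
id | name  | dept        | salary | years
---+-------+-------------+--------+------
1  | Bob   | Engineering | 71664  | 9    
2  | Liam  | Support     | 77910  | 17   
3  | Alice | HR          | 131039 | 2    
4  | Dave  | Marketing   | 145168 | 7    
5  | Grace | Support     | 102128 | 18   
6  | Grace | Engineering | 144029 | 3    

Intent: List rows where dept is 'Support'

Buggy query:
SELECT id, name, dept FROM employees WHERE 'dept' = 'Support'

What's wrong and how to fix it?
Bug: 'dept' in single quotes is a string literal, not the column; the comparison is literal-vs-literal and never true

Fix: Remove the quotes around the column name (or use double quotes for an identifier)

Corrected query:
SELECT id, name, dept FROM employees WHERE dept = 'Support'

Result:
id | name  | dept   
---+-------+--------
2  | Liam  | Support
5  | Grace | Support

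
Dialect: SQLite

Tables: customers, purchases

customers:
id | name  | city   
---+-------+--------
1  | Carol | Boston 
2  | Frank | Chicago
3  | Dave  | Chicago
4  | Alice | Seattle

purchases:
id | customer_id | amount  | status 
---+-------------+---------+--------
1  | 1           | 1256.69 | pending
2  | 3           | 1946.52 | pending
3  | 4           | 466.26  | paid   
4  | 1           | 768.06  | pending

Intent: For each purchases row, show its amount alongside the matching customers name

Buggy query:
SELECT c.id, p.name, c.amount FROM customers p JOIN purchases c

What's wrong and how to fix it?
Bug: Missing join condition: each purchases row is matched to all customers rows instead of just its own

Fix: Specify the join condition linking the foreign key to the parent id

Corrected query:
SELECT c.id, p.name, c.amount FROM customers p JOIN purchases c ON c.customer_id = p.id

Result:
id | name  | amount 
---+-------+--------
1  | Carol | 1256.69
2  | Dave  | 1946.52
3  | Alice | 466.26 
4  | Carol | 768.06 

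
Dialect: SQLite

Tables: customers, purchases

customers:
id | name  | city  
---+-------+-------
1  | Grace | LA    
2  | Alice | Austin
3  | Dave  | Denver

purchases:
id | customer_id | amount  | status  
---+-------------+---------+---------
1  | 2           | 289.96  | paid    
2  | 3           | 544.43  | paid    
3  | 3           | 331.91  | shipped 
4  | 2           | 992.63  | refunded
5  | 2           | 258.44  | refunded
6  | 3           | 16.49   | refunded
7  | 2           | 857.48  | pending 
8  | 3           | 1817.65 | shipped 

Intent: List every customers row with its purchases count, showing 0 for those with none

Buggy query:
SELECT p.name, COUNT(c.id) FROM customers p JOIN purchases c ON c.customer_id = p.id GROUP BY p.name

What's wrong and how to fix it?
Bug: INNER JOIN drops customers rows that have no matching purchases rows

Fix: Use LEFT JOIN so parents without children still appear (COUNT(c.id) gives 0)

Corrected query:
SELECT p.name, COUNT(c.id) FROM customers p LEFT JOIN purchases c ON c.customer_id = p.id GROUP BY p.name

Result:
name  | COUNT(c.id)
------+------------
Alice | 4          
Dave  | 4          
Grace | 0          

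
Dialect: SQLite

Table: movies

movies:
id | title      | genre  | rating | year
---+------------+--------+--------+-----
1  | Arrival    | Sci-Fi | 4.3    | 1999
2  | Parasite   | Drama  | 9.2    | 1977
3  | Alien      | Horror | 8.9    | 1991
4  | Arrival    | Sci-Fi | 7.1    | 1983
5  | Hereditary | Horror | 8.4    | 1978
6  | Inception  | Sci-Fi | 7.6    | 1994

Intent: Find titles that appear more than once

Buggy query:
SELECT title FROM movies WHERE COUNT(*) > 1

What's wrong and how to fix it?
Bug: COUNT(*) is an aggregate and cannot be used in WHERE

Fix: Group first, then use HAVING for the count condition

Corrected query:
SELECT title FROM movies GROUP BY title HAVING COUNT(*) > 1

Result:
title  
-------
Arrival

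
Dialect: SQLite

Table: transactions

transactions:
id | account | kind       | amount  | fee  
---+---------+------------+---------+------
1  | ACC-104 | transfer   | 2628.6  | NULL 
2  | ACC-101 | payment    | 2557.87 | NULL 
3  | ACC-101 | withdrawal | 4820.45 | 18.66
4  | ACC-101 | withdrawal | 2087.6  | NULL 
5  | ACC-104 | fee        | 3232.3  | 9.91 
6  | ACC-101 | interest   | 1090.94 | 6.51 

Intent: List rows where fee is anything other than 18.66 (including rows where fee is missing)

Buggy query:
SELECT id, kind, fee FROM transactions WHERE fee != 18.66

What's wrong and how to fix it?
Bug: Inequality against NULL is unknown, not true; rows with NULL are dropped

Fix: Add an explicit OR fee IS NULL to include the missing-value rows

Corrected query:
SELECT id, kind, fee FROM transactions WHERE fee != 18.66 OR fee IS NULL

Result:
id | kind       | fee 
---+------------+-----
1  | transfer   | NULL
2  | payment    | NULL
4  | withdrawal | NULL
5  | fee        | 9.91
6  | interest   | 6.51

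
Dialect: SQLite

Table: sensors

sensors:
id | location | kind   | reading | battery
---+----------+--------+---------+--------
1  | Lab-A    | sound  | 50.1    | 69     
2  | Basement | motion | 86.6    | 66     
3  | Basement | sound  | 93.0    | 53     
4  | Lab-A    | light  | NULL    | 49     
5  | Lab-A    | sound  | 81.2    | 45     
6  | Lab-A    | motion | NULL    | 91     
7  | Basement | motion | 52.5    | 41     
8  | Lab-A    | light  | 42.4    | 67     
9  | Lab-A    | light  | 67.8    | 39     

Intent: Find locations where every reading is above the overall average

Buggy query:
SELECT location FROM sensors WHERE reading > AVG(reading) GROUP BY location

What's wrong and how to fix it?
Bug: AVG() is an aggregate; it can't sit directly in WHERE

Fix: Compute the overall average in a scalar subquery and compare each group's MIN against it in HAVING

Corrected query:
SELECT location FROM sensors GROUP BY location HAVING MIN(reading) > (SELECT AVG(reading) FROM sensors)

Result:
(no rows)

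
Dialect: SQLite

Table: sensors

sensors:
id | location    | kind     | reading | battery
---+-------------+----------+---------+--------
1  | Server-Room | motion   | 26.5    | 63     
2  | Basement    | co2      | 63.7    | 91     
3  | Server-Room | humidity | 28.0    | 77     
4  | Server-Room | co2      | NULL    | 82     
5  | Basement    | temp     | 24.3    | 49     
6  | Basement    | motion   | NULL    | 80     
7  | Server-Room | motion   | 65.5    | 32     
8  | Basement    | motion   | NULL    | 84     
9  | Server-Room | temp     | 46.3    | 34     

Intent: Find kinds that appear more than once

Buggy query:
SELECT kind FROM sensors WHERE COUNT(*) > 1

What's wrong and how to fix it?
Bug: WHERE can't reference COUNT(*); aggregates are computed after WHERE

Fix: GROUP BY kind, then filter groups with HAVING COUNT(*) > 1

Corrected query:
SELECT kind FROM sensors GROUP BY kind HAVING COUNT(*) > 1

Result:
kind  
------
co2   
motion
temp  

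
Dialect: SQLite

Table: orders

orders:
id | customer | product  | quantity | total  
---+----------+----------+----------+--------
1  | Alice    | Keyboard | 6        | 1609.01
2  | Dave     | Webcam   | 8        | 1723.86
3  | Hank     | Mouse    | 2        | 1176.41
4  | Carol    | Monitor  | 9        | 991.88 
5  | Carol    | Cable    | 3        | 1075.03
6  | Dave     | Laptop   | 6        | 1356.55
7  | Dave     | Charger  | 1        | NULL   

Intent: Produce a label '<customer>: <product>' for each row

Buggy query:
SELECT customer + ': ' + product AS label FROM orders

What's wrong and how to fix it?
Bug: '+' is numeric addition; on text columns SQLite converts them to 0 instead of concatenating

Fix: Replace + with || to concatenate text

Corrected query:
SELECT customer || ': ' || product AS label FROM orders

Result:
label          
---------------
Alice: Keyboard
Dave: Webcam   
Hank: Mouse    
Carol: Monitor 
Carol: Cable   
Dave: Laptop   
Dave: Charger  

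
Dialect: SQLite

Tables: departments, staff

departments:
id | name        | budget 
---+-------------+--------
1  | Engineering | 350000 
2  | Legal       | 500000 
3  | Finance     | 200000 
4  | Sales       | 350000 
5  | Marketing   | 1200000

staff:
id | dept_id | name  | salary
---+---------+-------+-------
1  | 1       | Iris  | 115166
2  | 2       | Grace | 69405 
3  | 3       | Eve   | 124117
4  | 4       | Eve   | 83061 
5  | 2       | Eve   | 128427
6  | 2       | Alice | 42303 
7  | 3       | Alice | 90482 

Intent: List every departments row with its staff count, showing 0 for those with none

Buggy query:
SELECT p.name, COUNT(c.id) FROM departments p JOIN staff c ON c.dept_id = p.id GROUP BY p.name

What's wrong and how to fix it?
Bug: An inner join excludes parents with zero children

Fix: Use LEFT JOIN so parents without children still appear (COUNT(c.id) gives 0)

Corrected query:
SELECT p.name, COUNT(c.id) FROM departments p LEFT JOIN staff c ON c.dept_id = p.id GROUP BY p.name

Result:
name        | COUNT(c.id)
------------+------------
Engineering | 1          
Finance     | 2          
Legal       | 3          
Marketing   | 0          
Sales       | 1          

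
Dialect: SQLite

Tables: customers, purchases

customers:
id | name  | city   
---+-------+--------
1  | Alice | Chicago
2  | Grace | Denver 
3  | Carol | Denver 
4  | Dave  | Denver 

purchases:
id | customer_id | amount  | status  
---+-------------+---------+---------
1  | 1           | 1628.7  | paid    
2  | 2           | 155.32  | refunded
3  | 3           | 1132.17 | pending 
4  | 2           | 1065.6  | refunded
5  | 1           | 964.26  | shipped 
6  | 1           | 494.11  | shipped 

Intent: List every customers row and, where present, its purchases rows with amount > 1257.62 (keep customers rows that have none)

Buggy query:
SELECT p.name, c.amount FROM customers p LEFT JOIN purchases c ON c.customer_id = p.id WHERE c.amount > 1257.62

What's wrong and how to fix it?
Bug: Filtering c.amount in WHERE discards the NULL rows produced by LEFT JOIN, turning it into an inner join

Fix: Move the right-table condition into the ON clause so unmatched parents are kept

Corrected query:
SELECT p.name, c.amount FROM customers p LEFT JOIN purchases c ON c.customer_id = p.id AND c.amount > 1257.62

Result:
name  | amount
------+-------
Alice | 1628.7
Grace | NULL  
Carol | NULL  
Dave  | NULL  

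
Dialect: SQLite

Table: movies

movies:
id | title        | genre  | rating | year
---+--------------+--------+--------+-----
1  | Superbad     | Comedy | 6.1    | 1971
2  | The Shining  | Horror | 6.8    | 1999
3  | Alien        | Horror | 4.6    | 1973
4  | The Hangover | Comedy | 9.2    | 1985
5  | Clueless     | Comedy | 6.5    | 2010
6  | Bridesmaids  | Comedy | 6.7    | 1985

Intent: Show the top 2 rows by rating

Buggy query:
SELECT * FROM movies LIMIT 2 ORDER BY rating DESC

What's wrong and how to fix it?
Bug: LIMIT must come after ORDER BY

Fix: Swap the clauses: ORDER BY first, then LIMIT

Corrected query:
SELECT * FROM movies ORDER BY rating DESC LIMIT 2

Result:
id | title        | genre  | rating | year
---+--------------+--------+--------+-----
4  | The Hangover | Comedy | 9.2    | 1985
2  | The Shining  | Horror | 6.8    | 1999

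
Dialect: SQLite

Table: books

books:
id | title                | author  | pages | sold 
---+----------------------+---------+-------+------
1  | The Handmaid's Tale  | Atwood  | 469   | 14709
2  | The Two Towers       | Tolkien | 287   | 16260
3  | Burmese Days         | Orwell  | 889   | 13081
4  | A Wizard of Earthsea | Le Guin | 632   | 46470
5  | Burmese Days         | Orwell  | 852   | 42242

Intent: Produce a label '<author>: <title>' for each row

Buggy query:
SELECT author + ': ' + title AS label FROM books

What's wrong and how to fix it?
Bug: SQLite uses || for string concatenation; + coerces text to numbers (yielding 0)

Fix: Replace + with || to concatenate text

Corrected query:
SELECT author || ': ' || title AS label FROM books

Result:
label                        
-----------------------------
Atwood: The Handmaid's Tale  
Tolkien: The Two Towers      
Orwell: Burmese Days         
Le Guin: A Wizard of Earthsea
Orwell: Burmese Days         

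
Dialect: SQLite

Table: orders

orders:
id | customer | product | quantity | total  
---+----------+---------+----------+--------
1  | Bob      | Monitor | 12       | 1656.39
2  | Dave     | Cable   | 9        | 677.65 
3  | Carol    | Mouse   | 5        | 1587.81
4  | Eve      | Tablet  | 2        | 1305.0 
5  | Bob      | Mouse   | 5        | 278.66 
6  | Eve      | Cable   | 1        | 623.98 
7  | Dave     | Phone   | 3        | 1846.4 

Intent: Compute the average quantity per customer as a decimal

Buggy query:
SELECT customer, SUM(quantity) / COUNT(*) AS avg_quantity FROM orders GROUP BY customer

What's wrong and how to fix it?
Bug: SUM(quantity) and COUNT(*) are both integers; the division truncates the fractional part

Fix: Multiply by 1.0 (or CAST to REAL) to force floating-point division

Corrected query:
SELECT customer, SUM(quantity) * 1.0 / COUNT(*) AS avg_quantity FROM orders GROUP BY customer

Result:
customer | avg_quantity
---------+-------------
Bob      | 8.5         
Carol    | 5           
Dave     | 6           
Eve      | 1.5         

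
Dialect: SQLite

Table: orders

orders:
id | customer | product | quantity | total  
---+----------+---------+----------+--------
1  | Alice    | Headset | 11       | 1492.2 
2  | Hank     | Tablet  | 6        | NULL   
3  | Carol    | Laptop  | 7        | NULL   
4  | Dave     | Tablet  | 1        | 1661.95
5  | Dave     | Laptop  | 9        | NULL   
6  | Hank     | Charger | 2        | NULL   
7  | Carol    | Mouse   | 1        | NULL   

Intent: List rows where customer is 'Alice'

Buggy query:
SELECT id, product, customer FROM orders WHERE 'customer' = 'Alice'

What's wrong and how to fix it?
Bug: 'customer' in single quotes is a string literal, not the column; the comparison is literal-vs-literal and never true

Fix: Remove the quotes around the column name (or use double quotes for an identifier)

Corrected query:
SELECT id, product, customer FROM orders WHERE customer = 'Alice'

Result:
id | product | customer
---+---------+---------
1  | Headset | Alice   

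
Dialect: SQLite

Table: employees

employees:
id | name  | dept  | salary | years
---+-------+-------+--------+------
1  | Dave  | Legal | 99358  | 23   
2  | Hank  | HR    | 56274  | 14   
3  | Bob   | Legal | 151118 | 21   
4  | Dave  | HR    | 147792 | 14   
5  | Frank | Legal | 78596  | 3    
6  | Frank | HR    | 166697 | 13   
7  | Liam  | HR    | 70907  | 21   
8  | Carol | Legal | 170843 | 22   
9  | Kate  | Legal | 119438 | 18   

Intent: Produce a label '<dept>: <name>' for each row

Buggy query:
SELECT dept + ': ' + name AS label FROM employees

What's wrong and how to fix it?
Bug: SQLite uses || for string concatenation; + coerces text to numbers (yielding 0)

Fix: Use the || operator for string concatenation

Corrected query:
SELECT dept || ': ' || name AS label FROM employees

Result:
label       
------------
Legal: Dave 
HR: Hank    
Legal: Bob  
HR: Dave    
Legal: Frank
HR: Frank   
HR: Liam    
Legal: Carol
Legal: Kate 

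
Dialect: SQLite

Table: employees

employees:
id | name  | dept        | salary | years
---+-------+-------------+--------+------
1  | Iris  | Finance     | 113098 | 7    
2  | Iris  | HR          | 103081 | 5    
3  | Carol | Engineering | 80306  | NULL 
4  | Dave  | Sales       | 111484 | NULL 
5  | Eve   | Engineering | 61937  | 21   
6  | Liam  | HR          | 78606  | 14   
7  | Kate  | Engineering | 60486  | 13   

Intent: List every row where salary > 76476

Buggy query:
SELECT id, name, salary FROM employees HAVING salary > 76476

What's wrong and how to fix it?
Bug: HAVING filters the output of aggregation, but this query has no GROUP BY and no aggregate functions, so SQLite rejects it (HAVING clause on a non-aggregate query); the condition here is per row

Fix: Use WHERE for row-level filtering

Corrected query:
SELECT id, name, salary FROM employees WHERE salary > 76476

Result:
id | name  | salary
---+-------+-------
1  | Iris  | 113098
2  | Iris  | 103081
3  | Carol | 80306 
4  | Dave  | 111484
6  | Liam  | 78606 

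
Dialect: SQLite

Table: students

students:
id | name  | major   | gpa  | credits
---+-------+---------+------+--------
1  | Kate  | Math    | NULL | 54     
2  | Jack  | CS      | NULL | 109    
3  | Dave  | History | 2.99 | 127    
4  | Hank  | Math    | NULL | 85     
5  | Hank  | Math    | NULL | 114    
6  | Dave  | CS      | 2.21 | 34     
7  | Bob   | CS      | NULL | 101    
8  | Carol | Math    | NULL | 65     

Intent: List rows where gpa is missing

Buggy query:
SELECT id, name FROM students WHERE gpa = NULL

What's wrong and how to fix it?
Bug: Comparing to NULL with '=' never matches; NULL = NULL is unknown, not true

Fix: Replace '= NULL' with 'IS NULL'

Corrected query:
SELECT id, name FROM students WHERE gpa IS NULL

Result:
id | name 
---+------
1  | Kate 
2  | Jack 
4  | Hank 
5  | Hank 
7  | Bob  
8  | Carol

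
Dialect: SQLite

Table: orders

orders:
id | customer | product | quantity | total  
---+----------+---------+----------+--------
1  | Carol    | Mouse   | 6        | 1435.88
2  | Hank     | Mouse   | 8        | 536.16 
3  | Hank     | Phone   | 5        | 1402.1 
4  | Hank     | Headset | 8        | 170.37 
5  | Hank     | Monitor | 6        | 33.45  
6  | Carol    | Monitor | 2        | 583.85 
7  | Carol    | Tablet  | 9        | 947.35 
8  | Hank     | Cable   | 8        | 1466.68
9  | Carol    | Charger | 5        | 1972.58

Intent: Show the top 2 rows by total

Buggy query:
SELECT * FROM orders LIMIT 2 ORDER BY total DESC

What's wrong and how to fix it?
Bug: ORDER BY cannot follow LIMIT; LIMIT is the final clause

Fix: Sort with ORDER BY, then apply LIMIT

Corrected query:
SELECT * FROM orders ORDER BY total DESC LIMIT 2

Result:
id | customer | product | quantity | total  
---+----------+---------+----------+--------
9  | Carol    | Charger | 5        | 1972.58
8  | Hank     | Cable   | 8        | 1466.68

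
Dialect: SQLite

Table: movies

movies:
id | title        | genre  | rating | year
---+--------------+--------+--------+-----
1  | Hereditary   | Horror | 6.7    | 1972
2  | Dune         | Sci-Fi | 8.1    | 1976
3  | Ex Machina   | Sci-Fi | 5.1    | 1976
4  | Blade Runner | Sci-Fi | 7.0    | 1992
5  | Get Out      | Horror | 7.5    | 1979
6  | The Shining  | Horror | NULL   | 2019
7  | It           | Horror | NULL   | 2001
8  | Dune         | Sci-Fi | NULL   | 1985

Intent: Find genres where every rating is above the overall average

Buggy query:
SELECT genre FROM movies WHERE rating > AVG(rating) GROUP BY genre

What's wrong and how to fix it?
Bug: WHERE evaluates per row before aggregation, so AVG() is unavailable

Fix: Use a subquery for AVG and a HAVING MIN(...) filter so the condition holds for every row in the group

Corrected query:
SELECT genre FROM movies GROUP BY genre HAVING MIN(rating) > (SELECT AVG(rating) FROM movies)

Result:
(no rows)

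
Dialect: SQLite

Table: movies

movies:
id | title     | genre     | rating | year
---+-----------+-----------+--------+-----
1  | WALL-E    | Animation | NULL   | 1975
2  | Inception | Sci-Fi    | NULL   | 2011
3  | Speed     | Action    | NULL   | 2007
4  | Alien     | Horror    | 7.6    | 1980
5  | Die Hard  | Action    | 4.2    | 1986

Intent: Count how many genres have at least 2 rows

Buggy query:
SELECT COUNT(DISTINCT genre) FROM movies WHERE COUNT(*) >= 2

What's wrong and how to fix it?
Bug: WHERE filters individual rows, not groups, so a group-level COUNT is invalid there

Fix: Group first with HAVING COUNT(*) >= 2, then COUNT the resulting groups

Corrected query:
SELECT COUNT(*) FROM (SELECT genre FROM movies GROUP BY genre HAVING COUNT(*) >= 2)

Result:
COUNT(*)
--------
1       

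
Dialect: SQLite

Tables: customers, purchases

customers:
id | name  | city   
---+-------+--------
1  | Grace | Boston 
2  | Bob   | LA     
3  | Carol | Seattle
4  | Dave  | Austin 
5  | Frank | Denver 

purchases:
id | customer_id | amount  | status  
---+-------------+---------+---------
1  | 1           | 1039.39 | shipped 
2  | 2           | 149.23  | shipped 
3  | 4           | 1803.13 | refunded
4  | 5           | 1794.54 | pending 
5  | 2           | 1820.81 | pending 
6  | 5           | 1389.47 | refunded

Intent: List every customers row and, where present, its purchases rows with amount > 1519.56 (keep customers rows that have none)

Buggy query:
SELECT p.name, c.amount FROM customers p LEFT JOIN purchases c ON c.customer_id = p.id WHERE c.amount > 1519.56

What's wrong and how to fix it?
Bug: A WHERE condition on the right-hand table after LEFT JOIN drops unmatched parents

Fix: Move the right-table condition into the ON clause so unmatched parents are kept

Corrected query:
SELECT p.name, c.amount FROM customers p LEFT JOIN purchases c ON c.customer_id = p.id AND c.amount > 1519.56

Result:
name  | amount 
------+--------
Grace | NULL   
Bob   | 1820.81
Carol | NULL   
Dave  | 1803.13
Frank | 1794.54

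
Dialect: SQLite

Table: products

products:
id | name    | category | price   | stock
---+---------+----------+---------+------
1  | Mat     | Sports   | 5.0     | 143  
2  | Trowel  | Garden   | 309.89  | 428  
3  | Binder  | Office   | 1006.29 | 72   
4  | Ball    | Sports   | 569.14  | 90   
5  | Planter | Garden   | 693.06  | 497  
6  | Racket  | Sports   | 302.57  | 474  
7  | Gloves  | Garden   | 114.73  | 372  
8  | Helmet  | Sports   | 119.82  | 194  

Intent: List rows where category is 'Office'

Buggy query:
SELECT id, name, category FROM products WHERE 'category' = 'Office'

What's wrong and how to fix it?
Bug: 'category' in single quotes is a string literal, not the column; the comparison is literal-vs-literal and never true

Fix: Remove the quotes around the column name (or use double quotes for an identifier)

Corrected query:
SELECT id, name, category FROM products WHERE category = 'Office'

Result:
id | name   | category
---+--------+---------
3  | Binder | Office  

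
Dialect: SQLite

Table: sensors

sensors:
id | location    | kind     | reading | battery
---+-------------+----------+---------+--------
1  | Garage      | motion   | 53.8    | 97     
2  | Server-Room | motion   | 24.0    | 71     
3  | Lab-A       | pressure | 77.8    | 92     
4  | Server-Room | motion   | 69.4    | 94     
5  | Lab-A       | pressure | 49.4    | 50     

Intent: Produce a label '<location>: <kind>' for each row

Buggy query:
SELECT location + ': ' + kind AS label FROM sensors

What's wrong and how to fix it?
Bug: '+' is numeric addition; on text columns SQLite converts them to 0 instead of concatenating

Fix: Use the || operator for string concatenation

Corrected query:
SELECT location || ': ' || kind AS label FROM sensors

Result:
label              
-------------------
Garage: motion     
Server-Room: motion
Lab-A: pressure    
Server-Room: motion
Lab-A: pressure    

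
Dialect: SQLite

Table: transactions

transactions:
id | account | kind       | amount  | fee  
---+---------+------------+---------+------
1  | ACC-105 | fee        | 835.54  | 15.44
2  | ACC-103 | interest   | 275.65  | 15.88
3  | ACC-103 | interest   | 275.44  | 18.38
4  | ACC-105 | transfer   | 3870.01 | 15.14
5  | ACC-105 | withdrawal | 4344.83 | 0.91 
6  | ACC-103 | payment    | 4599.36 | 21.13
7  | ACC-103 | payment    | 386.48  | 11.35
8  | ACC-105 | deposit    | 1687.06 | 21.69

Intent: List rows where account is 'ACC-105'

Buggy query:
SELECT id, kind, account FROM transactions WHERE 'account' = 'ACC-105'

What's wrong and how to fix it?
Bug: 'account' in single quotes is a string literal, not the column; the comparison is literal-vs-literal and never true

Fix: Remove the quotes around the column name (or use double quotes for an identifier)

Corrected query:
SELECT id, kind, account FROM transactions WHERE account = 'ACC-105'

Result:
id | kind       | account
---+------------+--------
1  | fee        | ACC-105
4  | transfer   | ACC-105
5  | withdrawal | ACC-105
8  | deposit    | ACC-105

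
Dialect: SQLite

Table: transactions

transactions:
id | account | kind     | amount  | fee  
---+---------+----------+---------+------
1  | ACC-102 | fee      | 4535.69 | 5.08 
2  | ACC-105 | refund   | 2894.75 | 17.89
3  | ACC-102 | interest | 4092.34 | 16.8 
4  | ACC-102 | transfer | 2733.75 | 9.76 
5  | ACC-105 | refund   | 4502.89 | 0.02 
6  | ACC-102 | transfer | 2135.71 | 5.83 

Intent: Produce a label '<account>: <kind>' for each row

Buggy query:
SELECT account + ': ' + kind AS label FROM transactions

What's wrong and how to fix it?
Bug: '+' is numeric addition; on text columns SQLite converts them to 0 instead of concatenating

Fix: Replace + with || to concatenate text

Corrected query:
SELECT account || ': ' || kind AS label FROM transactions

Result:
label            
-----------------
ACC-102: fee     
ACC-105: refund  
ACC-102: interest
ACC-102: transfer
ACC-105: refund  
ACC-102: transfer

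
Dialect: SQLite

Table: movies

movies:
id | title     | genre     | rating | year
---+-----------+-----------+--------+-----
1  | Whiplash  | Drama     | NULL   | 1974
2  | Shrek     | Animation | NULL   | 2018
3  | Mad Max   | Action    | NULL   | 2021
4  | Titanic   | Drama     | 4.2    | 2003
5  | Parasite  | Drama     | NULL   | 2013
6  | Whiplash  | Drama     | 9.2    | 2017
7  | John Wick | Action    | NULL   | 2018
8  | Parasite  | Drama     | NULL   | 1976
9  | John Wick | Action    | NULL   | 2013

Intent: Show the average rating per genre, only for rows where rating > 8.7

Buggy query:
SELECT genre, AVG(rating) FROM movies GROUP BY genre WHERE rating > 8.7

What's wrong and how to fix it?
Bug: WHERE cannot follow GROUP BY

Fix: Place WHERE between FROM and GROUP BY

Corrected query:
SELECT genre, AVG(rating) FROM movies WHERE rating > 8.7 GROUP BY genre

Result:
genre | AVG(rating)
------+------------
Drama | 9.2        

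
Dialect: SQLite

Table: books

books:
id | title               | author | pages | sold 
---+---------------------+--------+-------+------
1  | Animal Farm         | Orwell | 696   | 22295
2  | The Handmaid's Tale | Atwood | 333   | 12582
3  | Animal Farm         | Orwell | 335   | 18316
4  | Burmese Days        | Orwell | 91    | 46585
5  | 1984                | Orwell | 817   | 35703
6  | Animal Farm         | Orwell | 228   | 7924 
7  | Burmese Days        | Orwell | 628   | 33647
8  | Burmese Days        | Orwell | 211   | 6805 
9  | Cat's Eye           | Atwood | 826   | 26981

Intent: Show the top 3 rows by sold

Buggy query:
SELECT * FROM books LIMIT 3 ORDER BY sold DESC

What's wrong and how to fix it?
Bug: LIMIT must come after ORDER BY

Fix: Sort with ORDER BY, then apply LIMIT

Corrected query:
SELECT * FROM books ORDER BY sold DESC LIMIT 3

Result:
id | title        | author | pages | sold 
---+--------------+--------+-------+------
4  | Burmese Days | Orwell | 91    | 46585
5  | 1984         | Orwell | 817   | 35703
7  | Burmese Days | Orwell | 628   | 33647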